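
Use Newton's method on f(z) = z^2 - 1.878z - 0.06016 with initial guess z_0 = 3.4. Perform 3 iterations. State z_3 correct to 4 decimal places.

f'(z) = 2z - 1.878
z_0 = 3.400000: f = 5.114640, f' = 4.922000 → z_1 = 3.400000 - (5.114640)/(4.922000) = 2.360861
z_1 = 2.360861: f = 1.079809, f' = 2.843723 → z_2 = 2.360861 - (1.079809)/(2.843723) = 1.981145
z_2 = 1.981145: f = 0.144185, f' = 2.084290 → z_3 = 1.981145 - (0.144185)/(2.084290) = 1.911968

1.9120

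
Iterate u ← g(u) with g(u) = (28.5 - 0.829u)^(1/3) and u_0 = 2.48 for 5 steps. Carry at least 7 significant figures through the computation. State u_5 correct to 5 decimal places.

u_1 = g(2.480000) = 2.979267
u_2 = g(2.979267) = 2.963642
u_3 = g(2.963642) = 2.964134
u_4 = g(2.964134) = 2.964118
u_5 = g(2.964118) = 2.964119

2.96412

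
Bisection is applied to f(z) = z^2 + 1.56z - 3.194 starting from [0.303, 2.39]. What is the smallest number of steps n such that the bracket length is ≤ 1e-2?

8

Initial width b − a = 2.39 − 0.303 = 2.087000.
After n steps the width is (b−a)/2^n; need (b−a)/2^n ≤ 1e-2.
So n ≥ log₂(2.087000/1e-2) = log₂(208.7000) ≈ 7.7053.
Hence n = 8.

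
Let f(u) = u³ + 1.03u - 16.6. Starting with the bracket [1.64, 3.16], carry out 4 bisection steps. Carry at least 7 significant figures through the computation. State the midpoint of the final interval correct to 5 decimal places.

2.44750

f(1.640000) = -10.499856, f(3.160000) = 18.209296 (opposite signs)
step 1: m = 2.400000, f(m) = -0.304000 < 0 → root in [2.400000, 3.160000]
step 2: m = 2.780000, f(m) = 7.748352 > 0 → root in [2.400000, 2.780000]
step 3: m = 2.590000, f(m) = 3.441679 > 0 → root in [2.400000, 2.590000]
step 4: m = 2.495000, f(m) = 1.501287 > 0 → root in [2.400000, 2.495000]
Midpoint of [2.400000, 2.495000] = 2.447500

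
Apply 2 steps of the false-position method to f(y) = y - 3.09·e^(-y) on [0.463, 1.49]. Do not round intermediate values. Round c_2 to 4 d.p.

f(0.463000) = -1.481823, f(1.490000) = 0.793598
step 1: c = 1.131813, f(c) = 0.135449 > 0 → new bracket [0.463000, 1.131813]
step 2: c = 1.075799, f(c) = 0.022032 > 0 → new bracket [0.463000, 1.075799]

1.0758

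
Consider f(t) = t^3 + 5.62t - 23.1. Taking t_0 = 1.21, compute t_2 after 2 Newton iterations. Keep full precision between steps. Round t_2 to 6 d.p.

Newton update: t ← t − f(t)/f'(t).
f'(t) = 3t^2 + 5.62
t_0 = 1.210000: f = -14.528239, f' = 10.012300 → t_1 = 1.210000 - (-14.528239)/(10.012300) = 2.661039
t_1 = 2.661039: f = 10.698202, f' = 26.863388 → t_2 = 2.661039 - (10.698202)/(26.863388) = 2.262794

2.262794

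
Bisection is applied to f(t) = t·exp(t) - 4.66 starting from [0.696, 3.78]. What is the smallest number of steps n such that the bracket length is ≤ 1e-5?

Initial width b − a = 3.78 − 0.696 = 3.084000.
After n steps the width is (b−a)/2^n; need (b−a)/2^n ≤ 1e-5.
So n ≥ log₂(3.084000/1e-5) = log₂(308400.0000) ≈ 18.2344.
Hence n = 19.

19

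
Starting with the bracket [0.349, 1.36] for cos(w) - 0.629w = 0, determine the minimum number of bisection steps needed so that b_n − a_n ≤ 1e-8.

27

Initial width b − a = 1.36 − 0.349 = 1.011000.
After n steps the width is (b−a)/2^n; need (b−a)/2^n ≤ 1e-8.
So n ≥ log₂(1.011000/1e-8) = log₂(101100000.0000) ≈ 26.5912.
Hence n = 27.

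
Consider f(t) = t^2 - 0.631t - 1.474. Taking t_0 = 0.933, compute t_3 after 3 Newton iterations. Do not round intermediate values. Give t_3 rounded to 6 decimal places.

1.570359

Newton update: t ← t − f(t)/f'(t).
f'(t) = 2t - 0.631
t_0 = 0.933000: f = -1.192234, f' = 1.235000 → t_1 = 0.933000 - (-1.192234)/(1.235000) = 1.898372
t_1 = 1.898372: f = 0.931942, f' = 3.165743 → t_2 = 1.898372 - (0.931942)/(3.165743) = 1.603988
t_2 = 1.603988: f = 0.086662, f' = 2.576976 → t_3 = 1.603988 - (0.086662)/(2.576976) = 1.570359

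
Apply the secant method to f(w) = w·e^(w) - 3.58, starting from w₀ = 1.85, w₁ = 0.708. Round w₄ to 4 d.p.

1.1309

f(w_0) = 8.185666, f(w_1) = -2.142811
w_2 = 0.708000 - (-2.142811)·(0.708000 - 1.850000)/(-2.142811 - (8.185666)) = 0.944927; f(w_2) = -1.149059
w_3 = 0.944927 - (-1.149059)·(0.944927 - 0.708000)/(-1.149059 - (-2.142811)) = 1.218881; f(w_3) = 0.543959
w_4 = 1.218881 - (0.543959)·(1.218881 - 0.944927)/(0.543959 - (-1.149059)) = 1.130860; f(w_4) = -0.076231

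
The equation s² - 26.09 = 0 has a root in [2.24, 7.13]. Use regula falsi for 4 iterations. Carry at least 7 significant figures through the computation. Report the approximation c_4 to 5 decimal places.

f(2.240000) = -21.072400, f(7.130000) = 24.746900
step 1: c = 4.488922, f(c) = -5.939578 < 0 → new bracket [4.488922, 7.130000]
step 2: c = 5.000121, f(c) = -1.088792 < 0 → new bracket [5.000121, 7.130000]
step 3: c = 5.089880, f(c) = -0.183120 < 0 → new bracket [5.089880, 7.130000]
step 4: c = 5.104866, f(c) = -0.030347 < 0 → new bracket [5.104866, 7.130000]

5.10487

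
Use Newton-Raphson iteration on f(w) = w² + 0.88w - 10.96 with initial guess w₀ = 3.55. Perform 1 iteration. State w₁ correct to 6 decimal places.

2.952694

Newton update: w ← w − f(w)/f'(w).
f'(w) = 2w + 0.88
w_0 = 3.550000: f = 4.766500, f' = 7.980000 → w_1 = 3.550000 - (4.766500)/(7.980000) = 2.952694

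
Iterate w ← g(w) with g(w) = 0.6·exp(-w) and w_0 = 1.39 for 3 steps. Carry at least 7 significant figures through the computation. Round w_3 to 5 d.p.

w_1 = g(1.390000) = 0.149445
w_2 = g(0.149445) = 0.516711
w_3 = g(0.516711) = 0.357887

0.35789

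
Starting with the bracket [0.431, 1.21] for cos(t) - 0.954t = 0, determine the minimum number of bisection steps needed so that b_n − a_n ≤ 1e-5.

Initial width b − a = 1.21 − 0.431 = 0.779000.
After n steps the width is (b−a)/2^n; need (b−a)/2^n ≤ 1e-5.
So n ≥ log₂(0.779000/1e-5) = log₂(77900.0000) ≈ 16.2493.
Hence n = 17.

17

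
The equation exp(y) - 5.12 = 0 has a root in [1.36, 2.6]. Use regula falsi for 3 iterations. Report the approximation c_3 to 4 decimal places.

1.6139

f(1.360000) = -1.223807, f(2.600000) = 8.343738
step 1: c = 1.518611, f(c) = -0.554120 < 0 → new bracket [1.518611, 2.600000]
step 2: c = 1.585955, f(c) = -0.236044 < 0 → new bracket [1.585955, 2.600000]
step 3: c = 1.613854, f(c) = -0.097873 < 0 → new bracket [1.613854, 2.600000]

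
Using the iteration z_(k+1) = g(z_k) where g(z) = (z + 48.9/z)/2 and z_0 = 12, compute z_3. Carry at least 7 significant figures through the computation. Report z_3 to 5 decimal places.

6.99318

z_1 = g(12.000000) = 8.037500
z_2 = g(8.037500) = 7.060741
z_3 = g(7.060741) = 6.993180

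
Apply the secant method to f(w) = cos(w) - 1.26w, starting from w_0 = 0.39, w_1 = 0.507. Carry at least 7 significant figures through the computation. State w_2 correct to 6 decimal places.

0.646004

f(w_0) = 0.433509, f(w_1) = 0.235385
w_2 = 0.507000 - (0.235385)·(0.507000 - 0.390000)/(0.235385 - (0.433509)) = 0.646004; f(w_2) = -0.015470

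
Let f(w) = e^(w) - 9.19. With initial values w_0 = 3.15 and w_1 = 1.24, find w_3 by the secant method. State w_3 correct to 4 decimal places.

f(w_0) = 14.146065, f(w_1) = -5.734387
w_2 = 1.240000 - (-5.734387)·(1.240000 - 3.150000)/(-5.734387 - (14.146065)) = 1.790927; f(w_2) = -3.194992
w_3 = 1.790927 - (-3.194992)·(1.790927 - 1.240000)/(-3.194992 - (-5.734387)) = 2.484088; f(w_3) = 2.800175

2.4841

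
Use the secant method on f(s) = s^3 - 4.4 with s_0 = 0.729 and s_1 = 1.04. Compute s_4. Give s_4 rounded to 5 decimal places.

1.54204

f(s_0) = -4.012580, f(s_1) = -3.275136
s_2 = 1.040000 - (-3.275136)·(1.040000 - 0.729000)/(-3.275136 - (-4.012580)) = 2.421214; f(s_2) = 9.793828
s_3 = 2.421214 - (9.793828)·(2.421214 - 1.040000)/(9.793828 - (-3.275136)) = 1.386138; f(s_3) = -1.736705
s_4 = 1.386138 - (-1.736705)·(1.386138 - 2.421214)/(-1.736705 - (9.793828)) = 1.542039; f(s_4) = -0.733210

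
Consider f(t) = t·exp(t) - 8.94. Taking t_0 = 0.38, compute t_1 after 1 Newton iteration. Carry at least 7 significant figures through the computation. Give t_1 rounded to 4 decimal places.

4.5349

Newton update: t ← t − f(t)/f'(t).
f'(t) = (t + 1)·exp(t)
t_0 = 0.380000: f = -8.384332, f' = 2.017953 → t_1 = 0.380000 - (-8.384332)/(2.017953) = 4.534870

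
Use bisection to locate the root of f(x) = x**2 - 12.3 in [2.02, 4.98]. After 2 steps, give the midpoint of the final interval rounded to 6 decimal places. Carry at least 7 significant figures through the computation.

3.870000

f(2.020000) = -8.219600, f(4.980000) = 12.500400 (opposite signs)
step 1: m = 3.500000, f(m) = -0.050000 < 0 → root in [3.500000, 4.980000]
step 2: m = 4.240000, f(m) = 5.677600 > 0 → root in [3.500000, 4.240000]
Midpoint of [3.500000, 4.240000] = 3.870000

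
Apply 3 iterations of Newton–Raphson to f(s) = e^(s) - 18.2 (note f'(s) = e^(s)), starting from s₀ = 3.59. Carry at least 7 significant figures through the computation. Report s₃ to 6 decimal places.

2.901567

Newton update: s ← s − f(s)/f'(s).
s_0 = 3.590000: f = 18.034076, f' = 36.234076 → s_1 = 3.590000 - (18.034076)/(36.234076) = 3.092290
s_1 = 3.092290: f = 3.827455, f' = 22.027455 → s_2 = 3.092290 - (3.827455)/(22.027455) = 2.918531
s_2 = 2.918531: f = 0.314075, f' = 18.514075 → s_3 = 2.918531 - (0.314075)/(18.514075) = 2.901567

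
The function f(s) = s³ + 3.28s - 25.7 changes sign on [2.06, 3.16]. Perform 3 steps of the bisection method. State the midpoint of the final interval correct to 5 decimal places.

f(2.060000) = -10.201384, f(3.160000) = 16.219296 (opposite signs)
step 1: m = 2.610000, f(m) = 0.640381 > 0 → root in [2.060000, 2.610000]
step 2: m = 2.335000, f(m) = -5.310255 < 0 → root in [2.335000, 2.610000]
step 3: m = 2.472500, f(m) = -2.475174 < 0 → root in [2.472500, 2.610000]
Midpoint of [2.472500, 2.610000] = 2.541250

2.54125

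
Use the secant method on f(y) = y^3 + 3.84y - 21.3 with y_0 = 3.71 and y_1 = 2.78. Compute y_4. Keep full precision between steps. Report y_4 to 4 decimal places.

f(y_0) = 44.011211, f(y_1) = 10.860152
y_2 = 2.780000 - (10.860152)·(2.780000 - 3.710000)/(10.860152 - (44.011211)) = 2.475336; f(y_2) = 3.372383
y_3 = 2.475336 - (3.372383)·(2.475336 - 2.780000)/(3.372383 - (10.860152)) = 2.338119; f(y_3) = 0.460416
y_4 = 2.338119 - (0.460416)·(2.338119 - 2.475336)/(0.460416 - (3.372383)) = 2.316424; f(y_4) = 0.024581

2.3164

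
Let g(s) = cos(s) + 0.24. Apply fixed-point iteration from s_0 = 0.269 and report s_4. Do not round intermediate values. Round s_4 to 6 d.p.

0.723516

s_1 = g(0.269000) = 1.204037
s_2 = g(1.204037) = 0.598592
s_3 = g(0.598592) = 1.066130
s_4 = g(1.066130) = 0.723516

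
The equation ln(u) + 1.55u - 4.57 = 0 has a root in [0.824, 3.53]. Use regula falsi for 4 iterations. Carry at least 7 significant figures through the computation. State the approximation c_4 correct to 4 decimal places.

f(0.824000) = -3.486385, f(3.530000) = 2.162798
step 1: c = 2.494004, f(c) = 0.209595 > 0 → new bracket [0.824000, 2.494004]
step 2: c = 2.399300, f(c) = 0.024091 > 0 → new bracket [0.824000, 2.399300]
step 3: c = 2.388489, f(c) = 0.002819 > 0 → new bracket [0.824000, 2.388489]
step 4: c = 2.387225, f(c) = 0.000330 > 0 → new bracket [0.824000, 2.387225]

2.3872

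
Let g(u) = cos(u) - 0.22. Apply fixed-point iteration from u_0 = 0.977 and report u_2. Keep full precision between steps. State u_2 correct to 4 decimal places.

0.7229

u_1 = g(0.977000) = 0.339512
u_2 = g(0.339512) = 0.722917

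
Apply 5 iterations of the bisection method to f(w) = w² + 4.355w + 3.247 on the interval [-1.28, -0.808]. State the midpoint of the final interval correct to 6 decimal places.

-0.948125

f(-1.280000) = -0.689000, f(-0.808000) = 0.381024 (opposite signs)
step 1: m = -1.044000, f(m) = -0.209684 < 0 → root in [-1.044000, -0.808000]
step 2: m = -0.926000, f(m) = 0.071746 > 0 → root in [-1.044000, -0.926000]
step 3: m = -0.985000, f(m) = -0.072450 < 0 → root in [-0.985000, -0.926000]
step 4: m = -0.955500, f(m) = -0.001222 < 0 → root in [-0.955500, -0.926000]
step 5: m = -0.940750, f(m) = 0.035044 > 0 → root in [-0.955500, -0.940750]
Midpoint of [-0.955500, -0.940750] = -0.948125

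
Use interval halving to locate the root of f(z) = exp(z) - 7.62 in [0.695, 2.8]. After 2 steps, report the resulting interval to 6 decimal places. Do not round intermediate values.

f(0.695000) = -5.616291, f(2.800000) = 8.824647 (opposite signs)
step 1: m = 1.747500, f(m) = -1.879766 < 0 → root in [1.747500, 2.800000]
step 2: m = 2.273750, f(m) = 2.095767 > 0 → root in [1.747500, 2.273750]

[1.747500, 2.273750]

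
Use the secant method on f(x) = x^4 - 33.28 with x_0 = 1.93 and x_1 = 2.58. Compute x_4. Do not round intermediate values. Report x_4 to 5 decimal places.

Secant update: x_(k+1) = x_k − f(x_k)·(x_k − x_(k-1))/(f(x_k) − f(x_(k-1))).
f(x_0) = -19.405120, f(x_1) = 11.027661
x_2 = 2.580000 - (11.027661)·(2.580000 - 1.930000)/(11.027661 - (-19.405120)) = 2.344465; f(x_2) = -3.068301
x_3 = 2.344465 - (-3.068301)·(2.344465 - 2.580000)/(-3.068301 - (11.027661)) = 2.395735; f(x_3) = -0.337632
x_4 = 2.395735 - (-0.337632)·(2.395735 - 2.344465)/(-0.337632 - (-3.068301)) = 2.402074; f(x_4) = 0.012420

2.40207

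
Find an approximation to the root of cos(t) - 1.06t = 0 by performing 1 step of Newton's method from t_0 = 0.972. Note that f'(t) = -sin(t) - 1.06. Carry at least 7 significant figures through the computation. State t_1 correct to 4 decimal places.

t_0 = 0.972000: f = -0.466671, f' = -1.886015 → t_1 = 0.972000 - (-0.466671)/(-1.886015) = 0.724562

0.7246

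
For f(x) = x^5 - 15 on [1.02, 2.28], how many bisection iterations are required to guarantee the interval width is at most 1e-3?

Initial width b − a = 2.28 − 1.02 = 1.260000.
After n steps the width is (b−a)/2^n; need (b−a)/2^n ≤ 1e-3.
So n ≥ log₂(1.260000/1e-3) = log₂(1260.0000) ≈ 10.2992.
Hence n = 11.

11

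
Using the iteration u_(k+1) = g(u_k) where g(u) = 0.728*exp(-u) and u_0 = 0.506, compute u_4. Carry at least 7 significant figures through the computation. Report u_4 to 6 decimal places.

0.461745

u_1 = g(0.506000) = 0.438913
u_2 = g(0.438913) = 0.469368
u_3 = g(0.469368) = 0.455289
u_4 = g(0.455289) = 0.461745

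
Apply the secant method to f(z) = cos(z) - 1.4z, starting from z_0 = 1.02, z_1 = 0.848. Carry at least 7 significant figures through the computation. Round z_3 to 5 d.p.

0.59333

f(z_0) = -0.904634, f(z_1) = -0.525716
z_2 = 0.848000 - (-0.525716)·(0.848000 - 1.020000)/(-0.525716 - (-0.904634)) = 0.609365; f(z_2) = -0.033100
z_3 = 0.609365 - (-0.033100)·(0.609365 - 0.848000)/(-0.033100 - (-0.525716)) = 0.593331; f(z_3) = -0.001580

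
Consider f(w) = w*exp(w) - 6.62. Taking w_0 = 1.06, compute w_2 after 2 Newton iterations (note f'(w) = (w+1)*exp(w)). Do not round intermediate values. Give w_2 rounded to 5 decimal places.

Newton update: w ← w − f(w)/f'(w).
w_0 = 1.060000: f = -3.560447, f' = 5.945924 → w_1 = 1.060000 - (-3.560447)/(5.945924) = 1.658805
w_1 = 1.658805: f = 2.093746, f' = 13.966774 → w_2 = 1.658805 - (2.093746)/(13.966774) = 1.508896

1.50890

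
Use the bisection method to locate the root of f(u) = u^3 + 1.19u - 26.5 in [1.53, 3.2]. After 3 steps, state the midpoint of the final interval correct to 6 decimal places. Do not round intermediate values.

2.886875

f(1.530000) = -21.097723, f(3.200000) = 10.076000 (opposite signs)
step 1: m = 2.365000, f(m) = -10.457673 < 0 → root in [2.365000, 3.200000]
step 2: m = 2.782500, f(m) = -1.645858 < 0 → root in [2.782500, 3.200000]
step 3: m = 2.991250, f(m) = 3.824026 > 0 → root in [2.782500, 2.991250]
Midpoint of [2.782500, 2.991250] = 2.886875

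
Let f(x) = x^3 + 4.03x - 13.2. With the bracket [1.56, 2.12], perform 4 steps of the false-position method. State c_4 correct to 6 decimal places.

f(1.560000) = -3.116784, f(2.120000) = 4.871728
step 1: c = 1.778489, f(c) = -0.407293 < 0 → new bracket [1.778489, 2.120000]
step 2: c = 1.804837, f(c) = -0.047361 < 0 → new bracket [1.804837, 2.120000]
step 3: c = 1.807872, f(c) = -0.005430 < 0 → new bracket [1.807872, 2.120000]
step 4: c = 1.808219, f(c) = -0.000621 < 0 → new bracket [1.808219, 2.120000]

1.808219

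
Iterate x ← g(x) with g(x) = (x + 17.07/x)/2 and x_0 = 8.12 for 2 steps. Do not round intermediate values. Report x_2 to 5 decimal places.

4.22545

x_1 = g(8.120000) = 5.111108
x_2 = g(5.111108) = 4.225446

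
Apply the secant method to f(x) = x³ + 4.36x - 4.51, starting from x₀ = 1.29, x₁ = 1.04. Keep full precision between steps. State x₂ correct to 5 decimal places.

Secant update: x_(k+1) = x_k − f(x_k)·(x_k − x_(k-1))/(f(x_k) − f(x_(k-1))).
f(x_0) = 3.261089, f(x_1) = 1.149264
x_2 = 1.040000 - (1.149264)·(1.040000 - 1.290000)/(1.149264 - (3.261089)) = 0.903949; f(x_2) = 0.169856

0.90395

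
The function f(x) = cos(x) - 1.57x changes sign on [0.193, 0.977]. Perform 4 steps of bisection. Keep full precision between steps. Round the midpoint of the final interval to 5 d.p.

f(0.193000) = 0.678423, f(0.977000) = -0.974378 (opposite signs)
step 1: m = 0.585000, f(m) = -0.084738 < 0 → root in [0.193000, 0.585000]
step 2: m = 0.389000, f(m) = 0.314559 > 0 → root in [0.389000, 0.585000]
step 3: m = 0.487000, f(m) = 0.119151 > 0 → root in [0.487000, 0.585000]
step 4: m = 0.536000, f(m) = 0.018238 > 0 → root in [0.536000, 0.585000]
Midpoint of [0.536000, 0.585000] = 0.560500

0.56050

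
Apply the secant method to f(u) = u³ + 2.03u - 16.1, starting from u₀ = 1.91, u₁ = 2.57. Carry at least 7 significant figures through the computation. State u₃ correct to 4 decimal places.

Secant update: u_(k+1) = u_k − f(u_k)·(u_k − u_(k-1))/(f(u_k) − f(u_(k-1))).
f(u_0) = -5.254829, f(u_1) = 6.091693
u_2 = 2.570000 - (6.091693)·(2.570000 - 1.910000)/(6.091693 - (-5.254829)) = 2.215661; f(u_2) = -0.725191
u_3 = 2.215661 - (-0.725191)·(2.215661 - 2.570000)/(-0.725191 - (6.091693)) = 2.253356; f(u_3) = -0.084017

2.2534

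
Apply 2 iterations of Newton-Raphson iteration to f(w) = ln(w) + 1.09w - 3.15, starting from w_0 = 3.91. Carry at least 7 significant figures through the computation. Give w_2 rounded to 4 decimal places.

Newton update: w ← w − f(w)/f'(w).
f'(w) = 1/w + 1.09
w_0 = 3.910000: f = 2.475437, f' = 1.345754 → w_1 = 3.910000 - (2.475437)/(1.345754) = 2.070558
w_1 = 2.070558: f = -0.165274, f' = 1.572962 → w_2 = 2.070558 - (-0.165274)/(1.572962) = 2.175630

2.1756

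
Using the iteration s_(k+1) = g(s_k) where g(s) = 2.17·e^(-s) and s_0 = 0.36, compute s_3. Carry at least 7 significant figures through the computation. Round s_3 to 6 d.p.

1.346146

s_1 = g(0.360000) = 1.513958
s_2 = g(1.513958) = 0.477481
s_3 = g(0.477481) = 1.346146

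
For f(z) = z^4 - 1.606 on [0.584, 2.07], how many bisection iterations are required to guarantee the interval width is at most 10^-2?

Initial width b − a = 2.07 − 0.584 = 1.486000.
After n steps the width is (b−a)/2^n; need (b−a)/2^n ≤ 10^-2.
So n ≥ log₂(1.486000/10^-2) = log₂(148.6000) ≈ 7.2153.
Hence n = 8.

8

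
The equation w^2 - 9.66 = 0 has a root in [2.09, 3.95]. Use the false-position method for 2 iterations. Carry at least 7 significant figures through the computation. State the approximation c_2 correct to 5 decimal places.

f(2.090000) = -5.291900, f(3.950000) = 5.942500
step 1: c = 2.966142, f(c) = -0.861999 < 0 → new bracket [2.966142, 3.950000]
step 2: c = 3.090778, f(c) = -0.107090 < 0 → new bracket [3.090778, 3.950000]

3.09078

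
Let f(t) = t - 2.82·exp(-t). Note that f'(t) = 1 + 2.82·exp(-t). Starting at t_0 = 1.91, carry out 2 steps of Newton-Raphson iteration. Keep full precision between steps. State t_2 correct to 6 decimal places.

t_0 = 1.910000: f = 1.492413, f' = 1.417587 → t_1 = 1.910000 - (1.492413)/(1.417587) = 0.857215
t_1 = 0.857215: f = -0.339429, f' = 2.196645 → t_2 = 0.857215 - (-0.339429)/(2.196645) = 1.011737

1.011737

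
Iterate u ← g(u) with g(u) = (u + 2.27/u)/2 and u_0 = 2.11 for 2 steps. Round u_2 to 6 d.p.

1.508988

u_1 = g(2.110000) = 1.592915
u_2 = g(1.592915) = 1.508988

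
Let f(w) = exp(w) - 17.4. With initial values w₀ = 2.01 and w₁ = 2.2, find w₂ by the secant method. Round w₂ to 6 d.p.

f(w_0) = -9.936683, f(w_1) = -8.374987
w_2 = 2.200000 - (-8.374987)·(2.200000 - 2.010000)/(-8.374987 - (-9.936683)) = 3.218923; f(w_2) = 7.601168

3.218923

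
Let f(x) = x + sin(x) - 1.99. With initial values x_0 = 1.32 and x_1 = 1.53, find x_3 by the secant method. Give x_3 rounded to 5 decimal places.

f(x_0) = 0.298715, f(x_1) = 0.539168
x_2 = 1.530000 - (0.539168)·(1.530000 - 1.320000)/(0.539168 - (0.298715)) = 1.059117; f(x_2) = -0.058960
x_3 = 1.059117 - (-0.058960)·(1.059117 - 1.530000)/(-0.058960 - (0.539168)) = 1.105534; f(x_3) = 0.009237

1.10553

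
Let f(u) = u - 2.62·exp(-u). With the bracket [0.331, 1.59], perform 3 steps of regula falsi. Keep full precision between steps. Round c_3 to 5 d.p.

0.98445

f(0.331000) = -1.550698, f(1.590000) = 1.055715
step 1: c = 1.080048, f(c) = 0.190351 > 0 → new bracket [0.331000, 1.080048]
step 2: c = 0.998154, f(c) = 0.032529 > 0 → new bracket [0.331000, 0.998154]
step 3: c = 0.984447, f(c) = 0.005494 > 0 → new bracket [0.331000, 0.984447]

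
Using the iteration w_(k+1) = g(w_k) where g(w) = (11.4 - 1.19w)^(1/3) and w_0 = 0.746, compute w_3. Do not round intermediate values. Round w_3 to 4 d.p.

w_1 = g(0.746000) = 2.190612
w_2 = g(2.190612) = 2.064026
w_3 = g(2.064026) = 2.075746

2.0757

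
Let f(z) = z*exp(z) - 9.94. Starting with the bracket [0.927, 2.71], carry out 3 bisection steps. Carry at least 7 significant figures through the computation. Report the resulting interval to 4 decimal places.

f(0.927000) = -7.597548, f(2.710000) = 30.789337 (opposite signs)
step 1: m = 1.818500, f(m) = 1.266702 > 0 → root in [0.927000, 1.818500]
step 2: m = 1.372750, f(m) = -4.522871 < 0 → root in [1.372750, 1.818500]
step 3: m = 1.595625, f(m) = -2.071319 < 0 → root in [1.595625, 1.818500]

[1.5956, 1.8185]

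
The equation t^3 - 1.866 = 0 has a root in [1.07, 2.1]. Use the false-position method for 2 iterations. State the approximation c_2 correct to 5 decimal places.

1.19341

f(1.070000) = -0.640957, f(2.100000) = 7.395000
step 1: c = 1.152154, f(c) = -0.336563 < 0 → new bracket [1.152154, 2.100000]
step 2: c = 1.193415, f(c) = -0.166293 < 0 → new bracket [1.193415, 2.100000]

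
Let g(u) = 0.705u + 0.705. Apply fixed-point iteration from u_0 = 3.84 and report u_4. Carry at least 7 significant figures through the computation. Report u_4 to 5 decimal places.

u_1 = g(3.840000) = 3.412200
u_2 = g(3.412200) = 3.110601
u_3 = g(3.110601) = 2.897974
u_4 = g(2.897974) = 2.748071

2.74807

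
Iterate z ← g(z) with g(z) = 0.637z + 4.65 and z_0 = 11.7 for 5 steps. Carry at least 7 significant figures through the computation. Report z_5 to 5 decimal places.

12.69351

z_1 = g(11.700000) = 12.102900
z_2 = g(12.102900) = 12.359547
z_3 = g(12.359547) = 12.523032
z_4 = g(12.523032) = 12.627171
z_5 = g(12.627171) = 12.693508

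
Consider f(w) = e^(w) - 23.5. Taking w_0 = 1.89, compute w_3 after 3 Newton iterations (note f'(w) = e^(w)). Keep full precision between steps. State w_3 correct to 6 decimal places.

3.288355

w_0 = 1.890000: f = -16.880631, f' = 6.619369 → w_1 = 1.890000 - (-16.880631)/(6.619369) = 4.440188
w_1 = 4.440188: f = 61.290839, f' = 84.790839 → w_2 = 4.440188 - (61.290839)/(84.790839) = 3.717340
w_2 = 3.717340: f = 17.654780, f' = 41.154780 → w_3 = 3.717340 - (17.654780)/(41.154780) = 3.288355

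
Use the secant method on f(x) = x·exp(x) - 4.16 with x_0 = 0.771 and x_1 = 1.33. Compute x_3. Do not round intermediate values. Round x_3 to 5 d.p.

Secant update: x_(k+1) = x_k − f(x_k)·(x_k − x_(k-1))/(f(x_k) − f(x_(k-1))).
f(x_0) = -2.493154, f(x_1) = 0.868788
x_2 = 1.330000 - (0.868788)·(1.330000 - 0.771000)/(0.868788 - (-2.493154)) = 1.185544; f(x_2) = -0.280346
x_3 = 1.185544 - (-0.280346)·(1.185544 - 1.330000)/(-0.280346 - (0.868788)) = 1.220786; f(x_3) = -0.021717

1.22079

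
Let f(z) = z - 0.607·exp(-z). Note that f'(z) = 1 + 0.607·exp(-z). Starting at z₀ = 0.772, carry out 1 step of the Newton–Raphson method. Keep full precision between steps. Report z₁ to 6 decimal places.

0.388152

z_0 = 0.772000: f = 0.491513, f' = 1.280487 → z_1 = 0.772000 - (0.491513)/(1.280487) = 0.388152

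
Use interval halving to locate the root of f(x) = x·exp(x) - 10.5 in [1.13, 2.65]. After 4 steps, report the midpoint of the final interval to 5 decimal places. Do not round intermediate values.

1.74750

f(1.130000) = -7.001908, f(2.650000) = 27.008202 (opposite signs)
step 1: m = 1.890000, f(m) = 2.010607 > 0 → root in [1.130000, 1.890000]
step 2: m = 1.510000, f(m) = -3.664637 < 0 → root in [1.510000, 1.890000]
step 3: m = 1.700000, f(m) = -1.194289 < 0 → root in [1.700000, 1.890000]
step 4: m = 1.795000, f(m) = 0.304957 > 0 → root in [1.700000, 1.795000]
Midpoint of [1.700000, 1.795000] = 1.747500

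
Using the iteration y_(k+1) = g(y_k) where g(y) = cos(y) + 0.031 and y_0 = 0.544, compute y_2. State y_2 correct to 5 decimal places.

0.66302

y_1 = g(0.544000) = 0.886645
y_2 = g(0.886645) = 0.663015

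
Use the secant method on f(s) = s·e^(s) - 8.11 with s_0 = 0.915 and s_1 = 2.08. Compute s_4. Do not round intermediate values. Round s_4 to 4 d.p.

1.6257

f(s_0) = -5.825451, f(s_1) = 8.539295
s_2 = 2.080000 - (8.539295)·(2.080000 - 0.915000)/(8.539295 - (-5.825451)) = 1.387452; f(s_2) = -2.553766
s_3 = 1.387452 - (-2.553766)·(1.387452 - 2.080000)/(-2.553766 - (8.539295)) = 1.546885; f(s_3) = -0.844561
s_4 = 1.546885 - (-0.844561)·(1.546885 - 1.387452)/(-0.844561 - (-2.553766)) = 1.625665; f(s_4) = 0.151305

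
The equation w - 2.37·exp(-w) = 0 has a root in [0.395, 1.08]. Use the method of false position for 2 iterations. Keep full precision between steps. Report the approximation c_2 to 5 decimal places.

0.93530

f(0.395000) = -1.201622, f(1.080000) = 0.275159
step 1: c = 0.952369, f(c) = 0.037961 > 0 → new bracket [0.395000, 0.952369]
step 2: c = 0.935300, f(c) = 0.005150 > 0 → new bracket [0.395000, 0.935300]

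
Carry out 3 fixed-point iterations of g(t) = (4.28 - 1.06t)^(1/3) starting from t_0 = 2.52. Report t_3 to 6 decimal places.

1.400135

t_1 = g(2.520000) = 1.171747
t_2 = g(1.171747) = 1.448305
t_3 = g(1.448305) = 1.400135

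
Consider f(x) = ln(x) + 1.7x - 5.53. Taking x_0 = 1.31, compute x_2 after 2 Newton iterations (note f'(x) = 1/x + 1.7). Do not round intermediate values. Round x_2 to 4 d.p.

x_0 = 1.310000: f = -3.032973, f' = 2.463359 → x_1 = 1.310000 - (-3.032973)/(2.463359) = 2.541235
x_1 = 2.541235: f = -0.277251, f' = 2.093509 → x_2 = 2.541235 - (-0.277251)/(2.093509) = 2.673668

2.6737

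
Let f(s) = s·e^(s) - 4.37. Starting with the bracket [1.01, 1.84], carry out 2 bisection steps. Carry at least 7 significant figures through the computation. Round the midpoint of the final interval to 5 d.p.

f(1.010000) = -1.596943, f(1.840000) = 7.215630 (opposite signs)
step 1: m = 1.425000, f(m) = 1.554947 > 0 → root in [1.010000, 1.425000]
step 2: m = 1.217500, f(m) = -0.256396 < 0 → root in [1.217500, 1.425000]
Midpoint of [1.217500, 1.425000] = 1.321250

1.32125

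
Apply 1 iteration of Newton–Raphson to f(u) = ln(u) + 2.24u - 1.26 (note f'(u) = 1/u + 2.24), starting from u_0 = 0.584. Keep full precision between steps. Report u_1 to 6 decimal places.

Newton update: u ← u − f(u)/f'(u).
u_0 = 0.584000: f = -0.489694, f' = 3.952329 → u_1 = 0.584000 - (-0.489694)/(3.952329) = 0.707900

0.707900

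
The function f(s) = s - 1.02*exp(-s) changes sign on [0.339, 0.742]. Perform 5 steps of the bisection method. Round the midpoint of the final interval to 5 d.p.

0.57198

f(0.339000) = -0.387732, f(0.742000) = 0.256316 (opposite signs)
step 1: m = 0.540500, f(m) = -0.053606 < 0 → root in [0.540500, 0.742000]
step 2: m = 0.641250, f(m) = 0.104084 > 0 → root in [0.540500, 0.641250]
step 3: m = 0.590875, f(m) = 0.025956 > 0 → root in [0.540500, 0.590875]
step 4: m = 0.565688, f(m) = -0.013641 < 0 → root in [0.565688, 0.590875]
step 5: m = 0.578281, f(m) = 0.006203 > 0 → root in [0.565688, 0.578281]
Midpoint of [0.565688, 0.578281] = 0.571984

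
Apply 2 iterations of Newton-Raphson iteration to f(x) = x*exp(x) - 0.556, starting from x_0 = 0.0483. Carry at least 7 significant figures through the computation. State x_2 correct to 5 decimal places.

Newton update: x ← x − f(x)/f'(x).
f'(x) = (x+1)*exp(x)
x_0 = 0.048300: f = -0.505310, f' = 1.100176 → x_1 = 0.048300 - (-0.505310)/(1.100176) = 0.507599
x_1 = 0.507599: f = 0.287274, f' = 2.504572 → x_2 = 0.507599 - (0.287274)/(2.504572) = 0.392900

0.39290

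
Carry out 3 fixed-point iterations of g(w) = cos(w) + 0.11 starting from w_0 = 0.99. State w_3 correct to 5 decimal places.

0.73099

w_1 = g(0.990000) = 0.658690
w_2 = g(0.658690) = 0.900795
w_3 = g(0.900795) = 0.730987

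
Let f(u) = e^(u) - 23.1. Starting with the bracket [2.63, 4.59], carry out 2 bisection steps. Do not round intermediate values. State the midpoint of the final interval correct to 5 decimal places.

3.36500

f(2.630000) = -9.226230, f(4.590000) = 75.394430 (opposite signs)
step 1: m = 3.610000, f(m) = 13.866053 > 0 → root in [2.630000, 3.610000]
step 2: m = 3.120000, f(m) = -0.453620 < 0 → root in [3.120000, 3.610000]
Midpoint of [3.120000, 3.610000] = 3.365000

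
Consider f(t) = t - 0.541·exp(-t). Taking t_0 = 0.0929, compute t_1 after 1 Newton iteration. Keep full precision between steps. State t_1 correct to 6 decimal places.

f'(t) = 1 + 0.541·exp(-t)
t_0 = 0.092900: f = -0.400105, f' = 1.493005 → t_1 = 0.092900 - (-0.400105)/(1.493005) = 0.360886

0.360886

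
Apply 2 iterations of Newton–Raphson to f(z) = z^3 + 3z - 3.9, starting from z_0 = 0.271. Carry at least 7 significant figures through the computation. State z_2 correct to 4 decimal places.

f'(z) = 3z^2 + 3
z_0 = 0.271000: f = -3.067097, f' = 3.220323 → z_1 = 0.271000 - (-3.067097)/(3.220323) = 1.223419
z_1 = 1.223419: f = 1.601416, f' = 7.490264 → z_2 = 1.223419 - (1.601416)/(7.490264) = 1.009620

1.0096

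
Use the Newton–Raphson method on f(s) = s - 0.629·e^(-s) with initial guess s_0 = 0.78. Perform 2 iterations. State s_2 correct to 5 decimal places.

0.41521

f'(s) = 1 + 0.629·e^(-s)
s_0 = 0.780000: f = 0.491663, f' = 1.288337 → s_1 = 0.780000 - (0.491663)/(1.288337) = 0.398374
s_1 = 0.398374: f = -0.023943, f' = 1.422317 → s_2 = 0.398374 - (-0.023943)/(1.422317) = 0.415208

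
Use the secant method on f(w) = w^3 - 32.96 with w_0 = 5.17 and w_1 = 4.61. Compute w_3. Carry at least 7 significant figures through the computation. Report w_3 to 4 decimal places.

3.3611

Secant update: w_(k+1) = w_k − f(w_k)·(w_k − w_(k-1))/(f(w_k) − f(w_(k-1))).
f(w_0) = 105.228413, f(w_1) = 65.012181
w_2 = 4.610000 - (65.012181)·(4.610000 - 5.170000)/(65.012181 - (105.228413)) = 3.704723; f(w_2) = 17.887230
w_3 = 3.704723 - (17.887230)·(3.704723 - 4.610000)/(17.887230 - (65.012181)) = 3.361107; f(w_3) = 5.010563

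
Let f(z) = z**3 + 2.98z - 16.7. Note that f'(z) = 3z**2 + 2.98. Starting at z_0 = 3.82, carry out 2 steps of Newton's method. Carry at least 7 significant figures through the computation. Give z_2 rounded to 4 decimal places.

2.2685

z_0 = 3.820000: f = 50.426568, f' = 46.757200 → z_1 = 3.820000 - (50.426568)/(46.757200) = 2.741523
z_1 = 2.741523: f = 12.074882, f' = 25.527844 → z_2 = 2.741523 - (12.074882)/(25.527844) = 2.268515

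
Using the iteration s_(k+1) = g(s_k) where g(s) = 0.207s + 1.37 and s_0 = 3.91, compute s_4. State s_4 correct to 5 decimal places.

1.73162

s_1 = g(3.910000) = 2.179370
s_2 = g(2.179370) = 1.821130
s_3 = g(1.821130) = 1.746974
s_4 = g(1.746974) = 1.731624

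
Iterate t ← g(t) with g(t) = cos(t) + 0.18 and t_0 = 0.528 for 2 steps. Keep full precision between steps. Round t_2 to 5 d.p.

t_1 = g(0.528000) = 1.043816
t_2 = g(1.043816) = 0.682925

0.68293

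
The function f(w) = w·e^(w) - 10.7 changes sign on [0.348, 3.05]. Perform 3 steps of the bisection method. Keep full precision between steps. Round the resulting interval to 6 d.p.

f(0.348000) = -10.207151, f(3.050000) = 53.701800 (opposite signs)
step 1: m = 1.699000, f(m) = -1.409059 < 0 → root in [1.699000, 3.050000]
step 2: m = 2.374500, f(m) = 14.815520 > 0 → root in [1.699000, 2.374500]
step 3: m = 2.036750, f(m) = 4.913023 > 0 → root in [1.699000, 2.036750]

[1.699000, 2.036750]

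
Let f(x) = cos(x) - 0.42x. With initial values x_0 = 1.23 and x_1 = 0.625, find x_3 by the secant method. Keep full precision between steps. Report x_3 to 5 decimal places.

1.09531

f(x_0) = -0.182362, f(x_1) = 0.548463
x_2 = 0.625000 - (0.548463)·(0.625000 - 1.230000)/(0.548463 - (-0.182362)) = 1.079035; f(x_2) = 0.018985
x_3 = 1.079035 - (0.018985)·(1.079035 - 0.625000)/(0.018985 - (0.548463)) = 1.095315; f(x_3) = -0.002265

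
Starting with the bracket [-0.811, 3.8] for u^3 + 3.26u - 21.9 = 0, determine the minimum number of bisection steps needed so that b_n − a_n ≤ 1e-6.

Initial width b − a = 3.8 − -0.811 = 4.611000.
After n steps the width is (b−a)/2^n; need (b−a)/2^n ≤ 1e-6.
So n ≥ log₂(4.611000/1e-6) = log₂(4611000.0000) ≈ 22.1366.
Hence n = 23.

23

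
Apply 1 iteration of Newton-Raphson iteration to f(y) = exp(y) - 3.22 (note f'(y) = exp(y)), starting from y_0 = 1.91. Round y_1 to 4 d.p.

y_0 = 1.910000: f = 3.533089, f' = 6.753089 → y_1 = 1.910000 - (3.533089)/(6.753089) = 1.386819

1.3868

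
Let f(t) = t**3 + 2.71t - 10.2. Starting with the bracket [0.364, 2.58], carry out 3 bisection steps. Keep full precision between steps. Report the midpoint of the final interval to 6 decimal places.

1.887500

f(0.364000) = -9.165331, f(2.580000) = 13.965312 (opposite signs)
step 1: m = 1.472000, f(m) = -3.021374 < 0 → root in [1.472000, 2.580000]
step 2: m = 2.026000, f(m) = 3.606534 > 0 → root in [1.472000, 2.026000]
step 3: m = 1.749000, f(m) = -0.110017 < 0 → root in [1.749000, 2.026000]
Midpoint of [1.749000, 2.026000] = 1.887500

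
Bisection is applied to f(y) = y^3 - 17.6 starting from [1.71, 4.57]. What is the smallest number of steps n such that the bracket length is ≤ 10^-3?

Initial width b − a = 4.57 − 1.71 = 2.860000.
After n steps the width is (b−a)/2^n; need (b−a)/2^n ≤ 10^-3.
So n ≥ log₂(2.860000/10^-3) = log₂(2860.0000) ≈ 11.4818.
Hence n = 12.

12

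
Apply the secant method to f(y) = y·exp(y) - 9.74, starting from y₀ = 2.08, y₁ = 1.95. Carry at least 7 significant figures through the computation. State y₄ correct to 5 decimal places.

f(y_0) = 6.909295, f(y_1) = 3.965941
y_2 = 1.950000 - (3.965941)·(1.950000 - 2.080000)/(3.965941 - (6.909295)) = 1.774835; f(y_2) = 0.730300
y_3 = 1.774835 - (0.730300)·(1.774835 - 1.950000)/(0.730300 - (3.965941)) = 1.735300; f(y_3) = 0.100235
y_4 = 1.735300 - (0.100235)·(1.735300 - 1.774835)/(0.100235 - (0.730300)) = 1.729010; f(y_4) = 0.003096

1.72901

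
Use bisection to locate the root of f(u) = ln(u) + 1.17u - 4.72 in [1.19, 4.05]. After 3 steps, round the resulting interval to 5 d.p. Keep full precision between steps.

[2.97750, 3.33500]

f(1.190000) = -3.153747, f(4.050000) = 1.417217 (opposite signs)
step 1: m = 2.620000, f(m) = -0.691426 < 0 → root in [2.620000, 4.050000]
step 2: m = 3.335000, f(m) = 0.386423 > 0 → root in [2.620000, 3.335000]
step 3: m = 2.977500, f(m) = -0.145241 < 0 → root in [2.977500, 3.335000]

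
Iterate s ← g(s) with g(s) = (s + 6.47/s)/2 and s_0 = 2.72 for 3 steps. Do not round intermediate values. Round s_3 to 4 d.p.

2.5436

s_1 = g(2.720000) = 2.549338
s_2 = g(2.549338) = 2.543626
s_3 = g(2.543626) = 2.543619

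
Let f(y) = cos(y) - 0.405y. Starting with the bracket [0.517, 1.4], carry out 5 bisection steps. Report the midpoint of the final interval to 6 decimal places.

f(0.517000) = 0.659921, f(1.400000) = -0.397033 (opposite signs)
step 1: m = 0.958500, f(m) = 0.186556 > 0 → root in [0.958500, 1.400000]
step 2: m = 1.179250, f(m) = -0.095978 < 0 → root in [0.958500, 1.179250]
step 3: m = 1.068875, f(m) = 0.048216 > 0 → root in [1.068875, 1.179250]
step 4: m = 1.124062, f(m) = -0.023223 < 0 → root in [1.068875, 1.124062]
step 5: m = 1.096469, f(m) = 0.012671 > 0 → root in [1.096469, 1.124062]
Midpoint of [1.096469, 1.124062] = 1.110266

1.110266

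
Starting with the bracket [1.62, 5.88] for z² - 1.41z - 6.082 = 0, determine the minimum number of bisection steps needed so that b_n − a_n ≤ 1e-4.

16

Initial width b − a = 5.88 − 1.62 = 4.260000.
After n steps the width is (b−a)/2^n; need (b−a)/2^n ≤ 1e-4.
So n ≥ log₂(4.260000/1e-4) = log₂(42600.0000) ≈ 15.3786.
Hence n = 16.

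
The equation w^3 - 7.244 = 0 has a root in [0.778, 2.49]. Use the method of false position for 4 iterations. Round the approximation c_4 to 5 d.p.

1.92889

False-position update: c = (a·f(b) − b·f(a))/(f(b) − f(a)); replace the endpoint whose sign matches f(c).
f(0.778000) = -6.773089, f(2.490000) = 8.194249
step 1: c = 1.552722, f(c) = -3.500471 < 0 → new bracket [1.552722, 2.490000]
step 2: c = 1.833269, f(c) = -1.082614 < 0 → new bracket [1.833269, 2.490000]
step 3: c = 1.909910, f(c) = -0.277119 < 0 → new bracket [1.909910, 2.490000]
step 4: c = 1.928886, f(c) = -0.067388 < 0 → new bracket [1.928886, 2.490000]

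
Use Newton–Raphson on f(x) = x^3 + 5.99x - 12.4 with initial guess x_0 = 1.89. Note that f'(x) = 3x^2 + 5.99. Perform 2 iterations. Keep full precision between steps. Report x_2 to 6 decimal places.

x_0 = 1.890000: f = 5.672369, f' = 16.706300 → x_1 = 1.890000 - (5.672369)/(16.706300) = 1.550465
x_1 = 1.550465: f = 0.614516, f' = 13.201828 → x_2 = 1.550465 - (0.614516)/(13.201828) = 1.503917

1.503917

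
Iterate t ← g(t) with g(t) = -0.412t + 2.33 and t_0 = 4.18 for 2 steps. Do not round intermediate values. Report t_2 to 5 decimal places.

2.07957

t_1 = g(4.180000) = 0.607840
t_2 = g(0.607840) = 2.079570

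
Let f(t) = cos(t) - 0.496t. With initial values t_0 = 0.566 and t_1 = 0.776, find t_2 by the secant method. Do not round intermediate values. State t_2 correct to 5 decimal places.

Secant update: t_(k+1) = t_k − f(t_k)·(t_k − t_(k-1))/(f(t_k) − f(t_(k-1))).
f(t_0) = 0.563317, f(t_1) = 0.328825
t_2 = 0.776000 - (0.328825)·(0.776000 - 0.566000)/(0.328825 - (0.563317)) = 1.070480; f(t_2) = -0.051256

1.07048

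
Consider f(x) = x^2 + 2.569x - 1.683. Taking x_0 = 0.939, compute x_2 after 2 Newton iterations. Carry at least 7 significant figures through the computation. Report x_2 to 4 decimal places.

0.5415

f'(x) = 2x + 2.569
x_0 = 0.939000: f = 1.611012, f' = 4.447000 → x_1 = 0.939000 - (1.611012)/(4.447000) = 0.576731
x_1 = 0.576731: f = 0.131239, f' = 3.722461 → x_2 = 0.576731 - (0.131239)/(3.722461) = 0.541475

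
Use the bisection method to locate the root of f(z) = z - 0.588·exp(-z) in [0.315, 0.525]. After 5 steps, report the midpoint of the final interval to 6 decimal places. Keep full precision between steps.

0.397031

f(0.315000) = -0.114116, f(0.525000) = 0.177165 (opposite signs)
step 1: m = 0.420000, f(m) = 0.033656 > 0 → root in [0.315000, 0.420000]
step 2: m = 0.367500, f(m) = -0.039668 < 0 → root in [0.367500, 0.420000]
step 3: m = 0.393750, f(m) = -0.002869 < 0 → root in [0.393750, 0.420000]
step 4: m = 0.406875, f(m) = 0.015427 > 0 → root in [0.393750, 0.406875]
step 5: m = 0.400313, f(m) = 0.006287 > 0 → root in [0.393750, 0.400313]
Midpoint of [0.393750, 0.400313] = 0.397031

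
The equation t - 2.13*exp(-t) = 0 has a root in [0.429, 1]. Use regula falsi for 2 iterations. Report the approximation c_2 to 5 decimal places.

0.88328

f(0.429000) = -0.957971, f(1.000000) = 0.216417
step 1: c = 0.894776, f(c) = 0.024246 > 0 → new bracket [0.429000, 0.894776]
step 2: c = 0.883278, f(c) = 0.002682 > 0 → new bracket [0.429000, 0.883278]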